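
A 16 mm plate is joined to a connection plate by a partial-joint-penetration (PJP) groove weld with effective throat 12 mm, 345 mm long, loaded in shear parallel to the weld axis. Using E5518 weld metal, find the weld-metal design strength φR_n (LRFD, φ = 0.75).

φR_n ≈ 1020 kN

E55XX → F_EXX = 550 MPa.
Effective throat (given) t_e = 12 mm.
A_we = 12 × 345 = 4140 mm².
F_nw = 0.6 F_EXX = 330 MPa.
φR_n = 0.75 × 330 × 4140 × 10⁻³ = 1025 kN.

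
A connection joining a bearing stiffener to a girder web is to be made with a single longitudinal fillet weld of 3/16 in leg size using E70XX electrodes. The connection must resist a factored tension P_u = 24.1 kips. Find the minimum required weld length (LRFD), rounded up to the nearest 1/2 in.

E70XX → F_EXX = 70 ksi.
Throat t_e = 0.707 × 0.1875 = 0.1326 in.
φr_n = 0.75 × 0.6 × 70 × 0.1326 = 4.176 kips/in.
L_req = P_u / φr_n = 24.1 / 4.176 = 5.771 in total.
Round up → use L = 6 in.

L = 6 in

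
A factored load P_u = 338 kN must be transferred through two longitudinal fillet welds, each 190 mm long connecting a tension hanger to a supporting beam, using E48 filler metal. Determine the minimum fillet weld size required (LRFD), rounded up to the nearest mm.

E48XX → F_EXX = 480 MPa.
Total weld length L = 380 mm.
Required throat t_e = P_u / (φ × 0.6 F_EXX × L) = 338 / (0.75 × 0.6 × 480 × 380 × 10⁻³) = 4.118 mm.
Required leg w = t_e / 0.707 = 5.825 mm → use 6 mm.

w = 6 mm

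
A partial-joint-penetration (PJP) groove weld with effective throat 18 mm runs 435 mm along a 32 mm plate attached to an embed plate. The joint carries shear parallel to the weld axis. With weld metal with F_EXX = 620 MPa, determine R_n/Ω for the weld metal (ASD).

R_n/Ω ≈ 1460 kN

Effective throat (given) t_e = 18 mm.
A_we = 18 × 435 = 7830 mm².
F_nw = 0.6 F_EXX = 372 MPa.
R_n/Ω = (372 × 7830) / 2.0 × 10⁻³ = 1456 kN.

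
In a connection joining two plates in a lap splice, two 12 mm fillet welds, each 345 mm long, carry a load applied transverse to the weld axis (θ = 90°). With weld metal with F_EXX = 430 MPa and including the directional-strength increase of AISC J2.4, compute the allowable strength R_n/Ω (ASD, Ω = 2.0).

R_n/Ω ≈ 1130 kN

t_e = 0.707 × 12 = 8.484 mm; A_we = 8.484 × 690 = 5854 mm².
Directional factor: 1.0 + 0.5 sin^1.5(90°) = 1.5.
F_nw = 0.6 × 430 × 1.5 = 387 MPa.
R_n/Ω = (387 × 5854) / 2.0 × 10⁻³ = 1133 kN.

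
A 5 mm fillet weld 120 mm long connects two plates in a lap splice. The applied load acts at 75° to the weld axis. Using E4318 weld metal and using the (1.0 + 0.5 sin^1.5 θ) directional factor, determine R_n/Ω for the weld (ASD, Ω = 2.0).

R_n/Ω ≈ 80.7 kN

E43XX → F_EXX = 430 MPa.
t_e = 0.707 × 5 = 3.535 mm; A_we = 3.535 × 120 = 424.2 mm².
Directional factor: 1.0 + 0.5 sin^1.5(75°) = 1.475.
F_nw = 0.6 × 430 × 1.475 = 380.5 MPa.
R_n/Ω = (380.5 × 424.2) / 2.0 × 10⁻³ = 80.7 kN.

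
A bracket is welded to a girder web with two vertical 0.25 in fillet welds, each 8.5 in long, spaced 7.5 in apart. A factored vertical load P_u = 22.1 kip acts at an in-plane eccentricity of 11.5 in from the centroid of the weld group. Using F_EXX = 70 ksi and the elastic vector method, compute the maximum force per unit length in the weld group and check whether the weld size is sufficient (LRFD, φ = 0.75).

f_max ≈ 5.17 kip/in; adequate

Total weld length L_w = 17 in. Treat welds as unit-width lines.
Polar moment about centroid: J = 2[d³/12 + d(b/2)²] = 2[8.5³/12 + 8.5×3.75²] = 341.4 in³.
Direct shear f_v = P/L_w = 22.1 / 17 = 1.3 kip/in (vertical).
Torsion M = P·e = 22.1 × 11.5 = 254.15 kip·in.
Critical point at (x, y) = (3.75, 4.25) from centroid. f_tx = M·y/J = 3.164 kip/in; f_ty = M·x/J = 2.791 kip/in.
Resultant f_max = √[f_tx² + (f_v + f_ty)²] = √[3.164² + (1.3 + 2.791)²] = 5.172 kip/in.
Capacity per unit length: φr_n = 0.75 × 0.6 × 70 × (0.707 × 0.25) = 5.568 kip/in.
5.172 ≤ 5.568 → adequate.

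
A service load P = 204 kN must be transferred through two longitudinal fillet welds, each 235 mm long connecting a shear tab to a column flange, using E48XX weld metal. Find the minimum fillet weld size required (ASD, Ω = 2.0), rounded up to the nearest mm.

w = 5 mm

E48XX → F_EXX = 480 MPa.
Total weld length L = 470 mm.
Required throat t_e = P × Ω / (0.6 F_EXX × L) = 204 × 2.0 / (0.6 × 480 × 470 × 10⁻³) = 3.014 mm.
Required leg w = t_e / 0.707 = 4.263 mm → use 5 mm.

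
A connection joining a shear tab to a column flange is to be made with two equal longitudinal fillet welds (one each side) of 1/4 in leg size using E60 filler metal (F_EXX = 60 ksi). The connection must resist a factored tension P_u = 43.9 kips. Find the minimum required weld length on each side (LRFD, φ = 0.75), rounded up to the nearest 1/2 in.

Throat t_e = 0.707 × 0.25 = 0.1767 in.
φr_n = 0.75 × 0.6 × 60 × 0.1767 = 4.772 kips/in.
L_req = P_u / φr_n = 43.9 / 4.772 = 9.199 in total.
Per side: 9.199 / 2 = 4.6 in.
Round up → use L = 5 in on each side.

L = 5 in on each side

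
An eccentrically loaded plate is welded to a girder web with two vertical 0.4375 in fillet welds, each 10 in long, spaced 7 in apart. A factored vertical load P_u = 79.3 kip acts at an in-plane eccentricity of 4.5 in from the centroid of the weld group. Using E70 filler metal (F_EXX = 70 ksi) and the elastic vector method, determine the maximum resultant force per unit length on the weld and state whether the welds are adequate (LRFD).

Total weld length L_w = 20 in. Treat welds as unit-width lines.
Polar moment about centroid: J = 2[d³/12 + d(b/2)²] = 2[10³/12 + 10×3.5²] = 411.7 in³.
Direct shear f_v = P/L_w = 79.3 / 20 = 3.965 kip/in (vertical).
Torsion M = P·e = 79.3 × 4.5 = 356.85 kip·in.
Critical point at (x, y) = (3.5, 5) from centroid. f_tx = M·y/J = 4.334 kip/in; f_ty = M·x/J = 3.034 kip/in.
Resultant f_max = √[f_tx² + (f_v + f_ty)²] = √[4.334² + (3.965 + 3.034)²] = 8.232 kip/in.
Capacity per unit length: φr_n = 0.75 × 0.6 × 70 × (0.707 × 0.4375) = 9.743 kip/in.
8.232 ≤ 9.743 → adequate.

f_max ≈ 8.23 kip/in; adequate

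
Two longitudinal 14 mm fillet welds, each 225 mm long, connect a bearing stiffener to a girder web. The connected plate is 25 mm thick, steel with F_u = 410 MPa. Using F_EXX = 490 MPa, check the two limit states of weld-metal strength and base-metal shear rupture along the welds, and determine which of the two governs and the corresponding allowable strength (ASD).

R_n/Ω ≈ 655 kN (weld metal governs)

t_e = 0.707 × 14 = 9.898 mm; L = 450 mm.
Weld metal: R_n/Ω = (1/2.0) × 0.6 × 490 × 9.898 × 450 × 10⁻³ = 654.8 kN.
Base metal (shear rupture): R_n/Ω = (1/2.0) × 0.6 × 410 × 25 × 450 × 10⁻³ = 1384 kN.
Governing: weld metal.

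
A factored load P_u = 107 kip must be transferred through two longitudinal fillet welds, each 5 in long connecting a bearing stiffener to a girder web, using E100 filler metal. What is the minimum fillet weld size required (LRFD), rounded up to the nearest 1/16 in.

w = 3/8 in

E100XX → F_EXX = 100 ksi.
Total weld length L = 10 in.
Required throat t_e = P_u / (φ × 0.6 F_EXX × L) = 107 / (0.75 × 0.6 × 100 × 10) = 0.2378 in.
Required leg w = t_e / 0.707 = 0.3363 in → use 3/8 in.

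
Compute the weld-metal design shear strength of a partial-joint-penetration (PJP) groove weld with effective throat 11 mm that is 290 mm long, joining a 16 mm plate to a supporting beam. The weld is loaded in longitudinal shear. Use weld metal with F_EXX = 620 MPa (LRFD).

Effective throat (given) t_e = 11 mm.
A_we = 11 × 290 = 3190 mm².
F_nw = 0.6 F_EXX = 372 MPa.
φR_n = 0.75 × 372 × 3190 × 10⁻³ = 890 kN.

φR_n ≈ 890 kN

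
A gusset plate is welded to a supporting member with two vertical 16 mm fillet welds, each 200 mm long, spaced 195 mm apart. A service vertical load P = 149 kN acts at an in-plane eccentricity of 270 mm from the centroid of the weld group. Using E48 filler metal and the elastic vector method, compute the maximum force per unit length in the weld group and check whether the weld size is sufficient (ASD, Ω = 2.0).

E48XX → F_EXX = 480 MPa.
Total weld length L_w = 400 mm. Treat welds as unit-width lines.
Polar moment about centroid: J = 2[d³/12 + d(b/2)²] = 2[200³/12 + 200×97.5²] = 5136000 mm³.
Direct shear f_v = P/L_w = 149×10³ / 400 = 372.5 N/mm (vertical).
Torsion M = P·e = 149×10³ × 270 = 40230000 N·mm.
Critical point at (x, y) = (97.5, 100) from centroid. f_tx = M·y/J = 783.3 N/mm; f_ty = M·x/J = 763.7 N/mm.
Resultant f_max = √[f_tx² + (f_v + f_ty)²] = √[783.3² + (372.5 + 763.7)²] = 1380 N/mm.
Capacity per unit length: r_n/Ω = (1/2.0) × 0.6 × 480 × (0.707 × 16) = 1629 N/mm.
1380 ≤ 1629 → adequate.

f_max ≈ 1380 N/mm; adequate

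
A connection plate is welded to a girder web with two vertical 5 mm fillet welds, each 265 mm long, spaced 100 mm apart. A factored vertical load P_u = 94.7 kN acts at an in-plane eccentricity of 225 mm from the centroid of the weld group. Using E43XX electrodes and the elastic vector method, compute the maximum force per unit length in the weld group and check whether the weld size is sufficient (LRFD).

E43XX → F_EXX = 430 MPa.
Total weld length L_w = 530 mm. Treat welds as unit-width lines.
Polar moment about centroid: J = 2[d³/12 + d(b/2)²] = 2[265³/12 + 265×50²] = 4427000 mm³.
Direct shear f_v = P/L_w = 94.7×10³ / 530 = 178.7 N/mm (vertical).
Torsion M = P·e = 94.7×10³ × 225 = 21308000 N·mm.
Critical point at (x, y) = (50, 132.5) from centroid. f_tx = M·y/J = 637.8 N/mm; f_ty = M·x/J = 240.7 N/mm.
Resultant f_max = √[f_tx² + (f_v + f_ty)²] = √[637.8² + (178.7 + 240.7)²] = 763.3 N/mm.
Capacity per unit length: φr_n = 0.75 × 0.6 × 430 × (0.707 × 5) = 684 N/mm.
763.3 > 684 → NOT adequate.

f_max ≈ 763 N/mm; NOT adequate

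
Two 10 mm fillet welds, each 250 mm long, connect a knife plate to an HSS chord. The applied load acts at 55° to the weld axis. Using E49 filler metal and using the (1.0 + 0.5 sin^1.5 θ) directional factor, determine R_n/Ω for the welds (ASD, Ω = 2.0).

R_n/Ω ≈ 712 kN

E49XX → F_EXX = 490 MPa.
t_e = 0.707 × 10 = 7.07 mm; A_we = 7.07 × 500 = 3535 mm².
Directional factor: 1.0 + 0.5 sin^1.5(55°) = 1.371.
F_nw = 0.6 × 490 × 1.371 = 403 MPa.
R_n/Ω = (403 × 3535) / 2.0 × 10⁻³ = 712.3 kN.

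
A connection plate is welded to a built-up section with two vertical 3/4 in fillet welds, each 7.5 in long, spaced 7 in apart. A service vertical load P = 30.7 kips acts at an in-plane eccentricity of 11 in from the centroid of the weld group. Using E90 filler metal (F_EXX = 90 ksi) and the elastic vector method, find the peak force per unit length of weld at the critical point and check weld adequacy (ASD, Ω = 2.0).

f_max ≈ 8.35 kip/in; adequate

Total weld length L_w = 15 in. Treat welds as unit-width lines.
Polar moment about centroid: J = 2[d³/12 + d(b/2)²] = 2[7.5³/12 + 7.5×3.5²] = 254.1 in³.
Direct shear f_v = P/L_w = 30.7 / 15 = 2.047 kip/in (vertical).
Torsion M = P·e = 30.7 × 11 = 337.7 kip·in.
Critical point at (x, y) = (3.5, 3.75) from centroid. f_tx = M·y/J = 4.985 kip/in; f_ty = M·x/J = 4.652 kip/in.
Resultant f_max = √[f_tx² + (f_v + f_ty)²] = √[4.985² + (2.047 + 4.652)²] = 8.35 kip/in.
Capacity per unit length: r_n/Ω = (1/2.0) × 0.6 × 90 × (0.707 × 0.75) = 14.32 kip/in.
8.35 ≤ 14.32 → adequate.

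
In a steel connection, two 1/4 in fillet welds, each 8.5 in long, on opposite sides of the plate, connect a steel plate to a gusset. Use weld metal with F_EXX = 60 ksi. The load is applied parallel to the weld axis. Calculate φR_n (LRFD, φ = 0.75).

Effective throat t_e = 0.707 × 0.25 = 0.1767 in.
Total length L = 17 in; A_we = 0.1767 × 17 = 3.005 in².
F_nw = 0.6 F_EXX = 0.6 × 60 = 36 ksi.
φR_n = 0.75 × 36 × 3.005 = 81.13 kips.

φR_n ≈ 81.1 kips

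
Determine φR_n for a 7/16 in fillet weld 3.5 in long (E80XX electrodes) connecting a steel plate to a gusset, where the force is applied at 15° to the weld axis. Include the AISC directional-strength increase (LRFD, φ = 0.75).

φR_n ≈ 41.5 kips

E80XX → F_EXX = 80 ksi.
t_e = 0.707 × 0.4375 = 0.3093 in; A_we = 0.3093 × 3.5 = 1.083 in².
Directional factor: 1.0 + 0.5 sin^1.5(15°) = 1.066.
F_nw = 0.6 × 80 × 1.066 = 51.16 ksi.
φR_n = 0.75 × 51.16 × 1.083 = 41.54 kips.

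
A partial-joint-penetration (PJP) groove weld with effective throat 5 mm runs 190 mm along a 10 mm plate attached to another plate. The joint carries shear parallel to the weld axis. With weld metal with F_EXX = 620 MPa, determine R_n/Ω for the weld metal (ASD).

R_n/Ω ≈ 177 kN

Effective throat (given) t_e = 5 mm.
A_we = 5 × 190 = 950 mm².
F_nw = 0.6 F_EXX = 372 MPa.
R_n/Ω = (372 × 950) / 2.0 × 10⁻³ = 176.7 kN.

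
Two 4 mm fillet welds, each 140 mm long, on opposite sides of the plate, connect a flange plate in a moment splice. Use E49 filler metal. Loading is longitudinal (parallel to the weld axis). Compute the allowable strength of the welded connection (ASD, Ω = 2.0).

R_n/Ω ≈ 116 kN

E49XX → F_EXX = 490 MPa.
Effective throat t_e = 0.707 × 4 = 2.828 mm.
Total length L = 280 mm; A_we = 2.828 × 280 = 791.8 mm².
F_nw = 0.6 F_EXX = 0.6 × 490 = 294 MPa.
R_n = 294 × 791.8 × 10⁻³ = 232.8 kN; R_n/Ω = 232.8/2.0 = 116.4 kN.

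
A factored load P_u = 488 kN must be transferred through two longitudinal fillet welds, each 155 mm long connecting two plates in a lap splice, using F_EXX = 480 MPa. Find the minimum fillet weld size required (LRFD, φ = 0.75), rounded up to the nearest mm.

w = 11 mm

Total weld length L = 310 mm.
Required throat t_e = P_u / (φ × 0.6 F_EXX × L) = 488 / (0.75 × 0.6 × 480 × 310 × 10⁻³) = 7.288 mm.
Required leg w = t_e / 0.707 = 10.31 mm → use 11 mm.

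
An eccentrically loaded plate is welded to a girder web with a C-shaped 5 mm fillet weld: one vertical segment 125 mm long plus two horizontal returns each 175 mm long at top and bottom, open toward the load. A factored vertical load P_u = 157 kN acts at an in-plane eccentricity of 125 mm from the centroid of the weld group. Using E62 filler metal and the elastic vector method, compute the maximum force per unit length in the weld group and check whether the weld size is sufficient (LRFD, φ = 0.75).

f_max ≈ 1100 N/mm; NOT adequate

E62XX → F_EXX = 620 MPa.
Total weld length L_w = 475 mm. Treat welds as unit-width lines.
Centroid: x̄ = 2×175×87.5 / 475 = 64.47 mm from the vertical weld.
Polar moment about centroid: J = I_x + I_y = [125³/12 + 2×175×62.5²] + [125×64.47² + 2(175³/12 + 175×23.03²)] = 3128000 mm³.
Direct shear f_v = P/L_w = 157×10³ / 475 = 330.5 N/mm (vertical).
Torsion M = P·e = 157×10³ × 125 = 19625000 N·mm.
Critical point at (x, y) = (110.5, 62.5) from centroid. f_tx = M·y/J = 392.1 N/mm; f_ty = M·x/J = 693.4 N/mm.
Resultant f_max = √[f_tx² + (f_v + f_ty)²] = √[392.1² + (330.5 + 693.4)²] = 1096 N/mm.
Capacity per unit length: φr_n = 0.75 × 0.6 × 620 × (0.707 × 5) = 986.3 N/mm.
1096 > 986.3 → NOT adequate.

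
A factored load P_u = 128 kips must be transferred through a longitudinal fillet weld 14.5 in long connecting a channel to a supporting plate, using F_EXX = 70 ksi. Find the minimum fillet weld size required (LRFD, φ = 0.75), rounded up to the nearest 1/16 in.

Total weld length L = 14.5 in.
Required throat t_e = P_u / (φ × 0.6 F_EXX × L) = 128 / (0.75 × 0.6 × 70 × 14.5) = 0.2802 in.
Required leg w = t_e / 0.707 = 0.3964 in → use 7/16 in.

w = 7/16 in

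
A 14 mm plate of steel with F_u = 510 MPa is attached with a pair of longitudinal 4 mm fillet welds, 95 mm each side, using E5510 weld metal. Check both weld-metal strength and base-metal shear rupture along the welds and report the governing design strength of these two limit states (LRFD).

E55XX → F_EXX = 550 MPa.
t_e = 0.707 × 4 = 2.828 mm; L = 190 mm.
Weld metal: φR_n = 0.75 × 0.6 × 550 × 2.828 × 190 × 10⁻³ = 133 kN.
Base metal (shear rupture): φR_n = 0.75 × 0.6 × 510 × 14 × 190 × 10⁻³ = 610.5 kN.
Governing: weld metal.

φR_n ≈ 133 kN (weld metal governs)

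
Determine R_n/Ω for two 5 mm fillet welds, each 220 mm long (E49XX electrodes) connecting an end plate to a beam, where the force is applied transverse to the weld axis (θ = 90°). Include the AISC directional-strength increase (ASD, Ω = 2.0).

E49XX → F_EXX = 490 MPa.
t_e = 0.707 × 5 = 3.535 mm; A_we = 3.535 × 440 = 1555 mm².
Directional factor: 1.0 + 0.5 sin^1.5(90°) = 1.5.
F_nw = 0.6 × 490 × 1.5 = 441 MPa.
R_n/Ω = (441 × 1555) / 2.0 × 10⁻³ = 343 kN.

R_n/Ω ≈ 343 kN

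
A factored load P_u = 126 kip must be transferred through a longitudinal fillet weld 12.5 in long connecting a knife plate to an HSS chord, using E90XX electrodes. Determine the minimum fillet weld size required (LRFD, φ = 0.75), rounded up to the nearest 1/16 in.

E90XX → F_EXX = 90 ksi.
Total weld length L = 12.5 in.
Required throat t_e = P_u / (φ × 0.6 F_EXX × L) = 126 / (0.75 × 0.6 × 90 × 12.5) = 0.2489 in.
Required leg w = t_e / 0.707 = 0.352 in → use 3/8 in.

w = 3/8 in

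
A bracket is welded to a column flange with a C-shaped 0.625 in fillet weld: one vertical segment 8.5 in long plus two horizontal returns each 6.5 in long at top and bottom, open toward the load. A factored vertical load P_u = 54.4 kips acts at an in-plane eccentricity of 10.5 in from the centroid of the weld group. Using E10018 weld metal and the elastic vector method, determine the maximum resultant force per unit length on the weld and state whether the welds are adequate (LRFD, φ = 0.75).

E100XX → F_EXX = 100 ksi.
Total weld length L_w = 21.5 in. Treat welds as unit-width lines.
Centroid: x̄ = 2×6.5×3.25 / 21.5 = 1.965 in from the vertical weld.
Polar moment about centroid: J = I_x + I_y = [8.5³/12 + 2×6.5×4.25²] + [8.5×1.965² + 2(6.5³/12 + 6.5×1.285²)] = 386 in³.
Direct shear f_v = P/L_w = 54.4 / 21.5 = 2.53 kip/in (vertical).
Torsion M = P·e = 54.4 × 10.5 = 571.2 kip·in.
Critical point at (x, y) = (4.535, 4.25) from centroid. f_tx = M·y/J = 6.288 kip/in; f_ty = M·x/J = 6.71 kip/in.
Resultant f_max = √[f_tx² + (f_v + f_ty)²] = √[6.288² + (2.53 + 6.71)²] = 11.18 kip/in.
Capacity per unit length: φr_n = 0.75 × 0.6 × 100 × (0.707 × 0.625) = 19.88 kip/in.
11.18 ≤ 19.88 → adequate.

f_max ≈ 11.2 kip/in; adequate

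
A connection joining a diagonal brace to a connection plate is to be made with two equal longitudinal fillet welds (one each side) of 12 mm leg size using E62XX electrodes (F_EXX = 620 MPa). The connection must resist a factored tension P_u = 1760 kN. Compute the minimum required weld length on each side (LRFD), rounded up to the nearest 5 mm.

Throat t_e = 0.707 × 12 = 8.484 mm.
φr_n = 0.75 × 0.6 × 620 × 8.484 × 10⁻³ = 2.367 kN/mm.
L_req = P_u / φr_n = 1760 / 2.367 = 743.5 mm total.
Per side: 743.5 / 2 = 371.8 mm.
Round up → use L = 375 mm on each side.

L = 375 mm on each side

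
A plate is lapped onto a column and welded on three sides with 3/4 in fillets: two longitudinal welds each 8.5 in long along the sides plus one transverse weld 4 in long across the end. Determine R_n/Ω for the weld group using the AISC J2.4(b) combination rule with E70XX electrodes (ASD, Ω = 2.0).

R_n/Ω ≈ 234 kip

E70XX → F_EXX = 70 ksi.
t_e = 0.707 × 0.75 = 0.5302 in.
R_nwl = 0.6 × 70 × 0.5302 × 17 = 378.6 kip (longitudinal, 2 welds).
R_nwt = 0.6 × 70 × 0.5302 × 4 = 89.08 kip (transverse, base value).
(i) R_nwl + R_nwt = 467.7 kip; (ii) 0.85 R_nwl + 1.5 R_nwt = 455.4 kip.
R_n = max = 467.7 kip [governs: (i)]; R_n/Ω = 233.8 kip.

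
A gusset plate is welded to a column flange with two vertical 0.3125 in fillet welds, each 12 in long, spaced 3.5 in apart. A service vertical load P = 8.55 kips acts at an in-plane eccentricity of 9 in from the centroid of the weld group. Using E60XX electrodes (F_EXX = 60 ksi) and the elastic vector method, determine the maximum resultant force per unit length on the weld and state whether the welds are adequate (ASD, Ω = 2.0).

Total weld length L_w = 24 in. Treat welds as unit-width lines.
Polar moment about centroid: J = 2[d³/12 + d(b/2)²] = 2[12³/12 + 12×1.75²] = 361.5 in³.
Direct shear f_v = P/L_w = 8.55 / 24 = 0.3563 kip/in (vertical).
Torsion M = P·e = 8.55 × 9 = 76.95 kip·in.
Critical point at (x, y) = (1.75, 6) from centroid. f_tx = M·y/J = 1.277 kip/in; f_ty = M·x/J = 0.3725 kip/in.
Resultant f_max = √[f_tx² + (f_v + f_ty)²] = √[1.277² + (0.3563 + 0.3725)²] = 1.47 kip/in.
Capacity per unit length: r_n/Ω = (1/2.0) × 0.6 × 60 × (0.707 × 0.3125) = 3.977 kip/in.
1.47 ≤ 3.977 → adequate.

f_max ≈ 1.47 kip/in; adequate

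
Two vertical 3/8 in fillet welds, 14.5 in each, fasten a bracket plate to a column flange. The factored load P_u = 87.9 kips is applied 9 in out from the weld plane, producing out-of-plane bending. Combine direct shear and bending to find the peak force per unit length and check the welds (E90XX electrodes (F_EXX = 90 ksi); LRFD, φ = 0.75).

f_max ≈ 11.7 kip/in; NOT adequate

L_w = 2 × 14.5 = 29 in; section modulus (unit throat) S = 2 × L²/6 = 70.08 in².
Direct shear f_v = P/L_w = 87.9/29 = 3.031 kip/in.
Moment M = P × e = 87.9 × 9 = 791.1 kip·in; bending f_b = M/S = 11.29 kip/in.
f_max = √(f_v² + f_b²) = √(3.031² + 11.29²) = 11.69 kip/in.
φr_n = 0.75 × 0.6 × 90 × (0.707 × 0.375) = 10.74 kip/in → NOT adequate.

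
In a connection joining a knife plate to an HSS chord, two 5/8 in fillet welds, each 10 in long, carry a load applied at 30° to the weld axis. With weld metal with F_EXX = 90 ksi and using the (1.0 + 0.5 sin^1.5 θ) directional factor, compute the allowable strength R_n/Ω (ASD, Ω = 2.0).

R_n/Ω ≈ 281 kip

t_e = 0.707 × 0.625 = 0.4419 in; A_we = 0.4419 × 20 = 8.837 in².
Directional factor: 1.0 + 0.5 sin^1.5(30°) = 1.177.
F_nw = 0.6 × 90 × 1.177 = 63.55 ksi.
R_n/Ω = (63.55 × 8.837) / 2.0 = 280.8 kip.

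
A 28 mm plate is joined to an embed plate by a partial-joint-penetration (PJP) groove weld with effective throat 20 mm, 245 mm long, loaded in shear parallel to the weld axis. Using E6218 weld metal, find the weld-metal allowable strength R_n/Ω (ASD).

R_n/Ω ≈ 911 kN

E62XX → F_EXX = 620 MPa.
Effective throat (given) t_e = 20 mm.
A_we = 20 × 245 = 4900 mm².
F_nw = 0.6 F_EXX = 372 MPa.
R_n/Ω = (372 × 4900) / 2.0 × 10⁻³ = 911.4 kN.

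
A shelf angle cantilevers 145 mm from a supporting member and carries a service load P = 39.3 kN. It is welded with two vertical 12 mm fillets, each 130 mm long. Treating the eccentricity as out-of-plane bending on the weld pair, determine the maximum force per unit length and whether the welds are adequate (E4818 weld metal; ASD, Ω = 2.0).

f_max ≈ 1020 N/mm; adequate

E48XX → F_EXX = 480 MPa.
L_w = 2 × 130 = 260 mm; section modulus (unit throat) S = 2 × L²/6 = 5633 mm².
Direct shear f_v = P/L_w = 39.3×10³/260 = 151.2 N/mm.
Moment M = P × e = 39.3×10³ × 145 = 5698500 N·mm; bending f_b = M/S = 1012 N/mm.
f_max = √(f_v² + f_b²) = √(151.2² + 1012²) = 1023 N/mm.
r_n/Ω = (1/2.0) × 0.6 × 480 × (0.707 × 12) = 1222 N/mm → adequate.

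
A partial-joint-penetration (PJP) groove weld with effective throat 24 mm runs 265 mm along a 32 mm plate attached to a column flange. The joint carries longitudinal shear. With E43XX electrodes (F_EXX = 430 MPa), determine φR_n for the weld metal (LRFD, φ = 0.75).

Effective throat (given) t_e = 24 mm.
A_we = 24 × 265 = 6360 mm².
F_nw = 0.6 F_EXX = 258 MPa.
φR_n = 0.75 × 258 × 6360 × 10⁻³ = 1231 kN.

φR_n ≈ 1230 kN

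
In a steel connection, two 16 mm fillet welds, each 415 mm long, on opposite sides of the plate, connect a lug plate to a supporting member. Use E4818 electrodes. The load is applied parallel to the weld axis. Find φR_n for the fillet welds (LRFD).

E48XX → F_EXX = 480 MPa.
Effective throat t_e = 0.707 × 16 = 11.31 mm.
Total length L = 830 mm; A_we = 11.31 × 830 = 9389 mm².
F_nw = 0.6 F_EXX = 0.6 × 480 = 288 MPa.
φR_n = 0.75 × 288 × 9389 × 10⁻³ = 2028 kN.

φR_n ≈ 2030 kN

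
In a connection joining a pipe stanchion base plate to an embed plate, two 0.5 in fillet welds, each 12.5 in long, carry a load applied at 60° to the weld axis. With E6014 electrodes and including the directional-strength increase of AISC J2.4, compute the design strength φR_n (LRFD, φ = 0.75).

E60XX → F_EXX = 60 ksi.
t_e = 0.707 × 0.5 = 0.3535 in; A_we = 0.3535 × 25 = 8.838 in².
Directional factor: 1.0 + 0.5 sin^1.5(60°) = 1.403.
F_nw = 0.6 × 60 × 1.403 = 50.51 ksi.
φR_n = 0.75 × 50.51 × 8.838 = 334.8 kip.

φR_n ≈ 335 kip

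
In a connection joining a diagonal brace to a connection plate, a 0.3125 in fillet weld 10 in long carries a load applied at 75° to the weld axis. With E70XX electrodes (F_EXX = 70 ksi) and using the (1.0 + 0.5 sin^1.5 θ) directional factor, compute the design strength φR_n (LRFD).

t_e = 0.707 × 0.3125 = 0.2209 in; A_we = 0.2209 × 10 = 2.209 in².
Directional factor: 1.0 + 0.5 sin^1.5(75°) = 1.475.
F_nw = 0.6 × 70 × 1.475 = 61.94 ksi.
φR_n = 0.75 × 61.94 × 2.209 = 102.6 kip.

φR_n ≈ 103 kip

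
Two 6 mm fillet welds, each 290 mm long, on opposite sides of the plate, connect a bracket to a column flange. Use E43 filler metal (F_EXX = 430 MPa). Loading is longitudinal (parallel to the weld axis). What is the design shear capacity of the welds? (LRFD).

Effective throat t_e = 0.707 × 6 = 4.242 mm.
Total length L = 580 mm; A_we = 4.242 × 580 = 2460 mm².
F_nw = 0.6 F_EXX = 0.6 × 430 = 258 MPa.
φR_n = 0.75 × 258 × 2460 × 10⁻³ = 476.1 kN.

φR_n ≈ 476 kN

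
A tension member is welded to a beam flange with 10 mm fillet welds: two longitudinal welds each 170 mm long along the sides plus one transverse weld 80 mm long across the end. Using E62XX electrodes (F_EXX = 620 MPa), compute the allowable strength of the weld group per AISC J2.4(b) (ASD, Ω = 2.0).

t_e = 0.707 × 10 = 7.07 mm.
R_nwl = 0.6 × 620 × 7.07 × 340 × 10⁻³ = 894.2 kN (longitudinal, 2 welds).
R_nwt = 0.6 × 620 × 7.07 × 80 × 10⁻³ = 210.4 kN (transverse, base value).
(i) R_nwl + R_nwt = 1105 kN; (ii) 0.85 R_nwl + 1.5 R_nwt = 1076 kN.
R_n = max = 1105 kN [governs: (i)]; R_n/Ω = 552.3 kN.

R_n/Ω ≈ 552 kN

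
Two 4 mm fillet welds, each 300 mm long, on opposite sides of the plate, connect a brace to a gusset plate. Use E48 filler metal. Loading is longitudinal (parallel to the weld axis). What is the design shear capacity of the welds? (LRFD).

φR_n ≈ 367 kN

E48XX → F_EXX = 480 MPa.
Effective throat t_e = 0.707 × 4 = 2.828 mm.
Total length L = 600 mm; A_we = 2.828 × 600 = 1697 mm².
F_nw = 0.6 F_EXX = 0.6 × 480 = 288 MPa.
φR_n = 0.75 × 288 × 1697 × 10⁻³ = 366.5 kN.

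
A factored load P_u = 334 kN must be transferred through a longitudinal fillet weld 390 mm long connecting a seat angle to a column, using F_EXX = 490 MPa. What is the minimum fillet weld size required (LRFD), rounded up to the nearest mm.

w = 6 mm

Total weld length L = 390 mm.
Required throat t_e = P_u / (φ × 0.6 F_EXX × L) = 334 / (0.75 × 0.6 × 490 × 390 × 10⁻³) = 3.884 mm.
Required leg w = t_e / 0.707 = 5.494 mm → use 6 mm.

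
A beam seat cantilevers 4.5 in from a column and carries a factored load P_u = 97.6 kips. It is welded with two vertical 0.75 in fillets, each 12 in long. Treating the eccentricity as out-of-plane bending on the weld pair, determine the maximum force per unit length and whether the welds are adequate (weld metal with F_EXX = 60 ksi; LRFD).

L_w = 2 × 12 = 24 in; section modulus (unit throat) S = 2 × L²/6 = 48 in².
Direct shear f_v = P/L_w = 97.6/24 = 4.067 kip/in.
Moment M = P × e = 97.6 × 4.5 = 439.2 kip·in; bending f_b = M/S = 9.15 kip/in.
f_max = √(f_v² + f_b²) = √(4.067² + 9.15²) = 10.01 kip/in.
φr_n = 0.75 × 0.6 × 60 × (0.707 × 0.75) = 14.32 kip/in → adequate.

f_max ≈ 10 kip/in; adequate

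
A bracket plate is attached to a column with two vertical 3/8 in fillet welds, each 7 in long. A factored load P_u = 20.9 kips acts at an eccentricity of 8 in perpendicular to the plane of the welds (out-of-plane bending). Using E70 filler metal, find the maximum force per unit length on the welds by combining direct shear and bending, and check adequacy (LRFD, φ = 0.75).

f_max ≈ 10.3 kip/in; NOT adequate

E70XX → F_EXX = 70 ksi.
L_w = 2 × 7 = 14 in; section modulus (unit throat) S = 2 × L²/6 = 16.33 in².
Direct shear f_v = P/L_w = 20.9/14 = 1.493 kip/in.
Moment M = P × e = 20.9 × 8 = 167.2 kip·in; bending f_b = M/S = 10.24 kip/in.
f_max = √(f_v² + f_b²) = √(1.493² + 10.24²) = 10.35 kip/in.
φr_n = 0.75 × 0.6 × 70 × (0.707 × 0.375) = 8.351 kip/in → NOT adequate.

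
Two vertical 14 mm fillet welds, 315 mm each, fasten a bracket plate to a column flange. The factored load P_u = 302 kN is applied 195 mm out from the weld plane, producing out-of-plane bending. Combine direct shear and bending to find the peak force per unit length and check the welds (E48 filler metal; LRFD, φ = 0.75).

E48XX → F_EXX = 480 MPa.
L_w = 2 × 315 = 630 mm; section modulus (unit throat) S = 2 × L²/6 = 33080 mm².
Direct shear f_v = P/L_w = 302×10³/630 = 479.4 N/mm.
Moment M = P × e = 302×10³ × 195 = 58890000 N·mm; bending f_b = M/S = 1780 N/mm.
f_max = √(f_v² + f_b²) = √(479.4² + 1780²) = 1844 N/mm.
φr_n = 0.75 × 0.6 × 480 × (0.707 × 14) = 2138 N/mm → adequate.

f_max ≈ 1840 N/mm; adequate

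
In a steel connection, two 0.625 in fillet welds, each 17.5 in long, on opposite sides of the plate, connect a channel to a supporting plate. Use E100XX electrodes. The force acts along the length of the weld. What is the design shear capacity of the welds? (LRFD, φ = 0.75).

E100XX → F_EXX = 100 ksi.
Effective throat t_e = 0.707 × 0.625 = 0.4419 in.
Total length L = 35 in; A_we = 0.4419 × 35 = 15.47 in².
F_nw = 0.6 F_EXX = 0.6 × 100 = 60 ksi.
φR_n = 0.75 × 60 × 15.47 = 696 kip.

φR_n ≈ 696 kip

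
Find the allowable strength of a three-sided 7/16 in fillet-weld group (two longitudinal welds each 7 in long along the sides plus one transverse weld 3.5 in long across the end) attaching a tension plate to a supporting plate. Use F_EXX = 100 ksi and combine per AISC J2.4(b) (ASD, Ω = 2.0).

R_n/Ω ≈ 162 kips

t_e = 0.707 × 0.4375 = 0.3093 in.
R_nwl = 0.6 × 100 × 0.3093 × 14 = 259.8 kips (longitudinal, 2 welds).
R_nwt = 0.6 × 100 × 0.3093 × 3.5 = 64.96 kips (transverse, base value).
(i) R_nwl + R_nwt = 324.8 kips; (ii) 0.85 R_nwl + 1.5 R_nwt = 318.3 kips.
R_n = max = 324.8 kips [governs: (i)]; R_n/Ω = 162.4 kips.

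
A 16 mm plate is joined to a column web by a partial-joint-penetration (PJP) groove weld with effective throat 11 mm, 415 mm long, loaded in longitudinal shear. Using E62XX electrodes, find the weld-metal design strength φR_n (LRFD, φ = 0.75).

φR_n ≈ 1270 kN

E62XX → F_EXX = 620 MPa.
Effective throat (given) t_e = 11 mm.
A_we = 11 × 415 = 4565 mm².
F_nw = 0.6 F_EXX = 372 MPa.
φR_n = 0.75 × 372 × 4565 × 10⁻³ = 1274 kN.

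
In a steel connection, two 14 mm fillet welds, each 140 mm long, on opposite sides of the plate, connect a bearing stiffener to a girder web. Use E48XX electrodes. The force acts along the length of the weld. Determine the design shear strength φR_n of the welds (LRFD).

φR_n ≈ 599 kN

E48XX → F_EXX = 480 MPa.
Effective throat t_e = 0.707 × 14 = 9.898 mm.
Total length L = 280 mm; A_we = 9.898 × 280 = 2771 mm².
F_nw = 0.6 F_EXX = 0.6 × 480 = 288 MPa.
φR_n = 0.75 × 288 × 2771 × 10⁻³ = 598.6 kN.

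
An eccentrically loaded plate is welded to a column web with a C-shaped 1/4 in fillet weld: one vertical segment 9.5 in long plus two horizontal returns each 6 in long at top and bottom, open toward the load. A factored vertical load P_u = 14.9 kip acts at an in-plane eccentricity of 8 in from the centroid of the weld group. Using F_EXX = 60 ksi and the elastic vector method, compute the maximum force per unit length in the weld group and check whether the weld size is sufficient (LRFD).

f_max ≈ 2.32 kip/in; adequate

Total weld length L_w = 21.5 in. Treat welds as unit-width lines.
Centroid: x̄ = 2×6×3 / 21.5 = 1.674 in from the vertical weld.
Polar moment about centroid: J = I_x + I_y = [9.5³/12 + 2×6×4.75²] + [9.5×1.674² + 2(6³/12 + 6×1.326²)] = 425.9 in³.
Direct shear f_v = P/L_w = 14.9 / 21.5 = 0.693 kip/in (vertical).
Torsion M = P·e = 14.9 × 8 = 119.2 kip·in.
Critical point at (x, y) = (4.326, 4.75) from centroid. f_tx = M·y/J = 1.329 kip/in; f_ty = M·x/J = 1.211 kip/in.
Resultant f_max = √[f_tx² + (f_v + f_ty)²] = √[1.329² + (0.693 + 1.211)²] = 2.322 kip/in.
Capacity per unit length: φr_n = 0.75 × 0.6 × 60 × (0.707 × 0.25) = 4.772 kip/in.
2.322 ≤ 4.772 → adequate.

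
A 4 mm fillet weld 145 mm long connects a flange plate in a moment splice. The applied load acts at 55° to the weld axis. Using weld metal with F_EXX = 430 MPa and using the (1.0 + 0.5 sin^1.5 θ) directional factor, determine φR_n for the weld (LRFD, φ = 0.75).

t_e = 0.707 × 4 = 2.828 mm; A_we = 2.828 × 145 = 410.1 mm².
Directional factor: 1.0 + 0.5 sin^1.5(55°) = 1.371.
F_nw = 0.6 × 430 × 1.371 = 353.6 MPa.
φR_n = 0.75 × 353.6 × 410.1 × 10⁻³ = 108.8 kN.

φR_n ≈ 109 kN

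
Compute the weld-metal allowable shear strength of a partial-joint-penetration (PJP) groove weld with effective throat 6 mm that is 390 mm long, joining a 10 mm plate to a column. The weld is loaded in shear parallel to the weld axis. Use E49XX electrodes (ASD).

R_n/Ω ≈ 344 kN

E49XX → F_EXX = 490 MPa.
Effective throat (given) t_e = 6 mm.
A_we = 6 × 390 = 2340 mm².
F_nw = 0.6 F_EXX = 294 MPa.
R_n/Ω = (294 × 2340) / 2.0 × 10⁻³ = 344 kN.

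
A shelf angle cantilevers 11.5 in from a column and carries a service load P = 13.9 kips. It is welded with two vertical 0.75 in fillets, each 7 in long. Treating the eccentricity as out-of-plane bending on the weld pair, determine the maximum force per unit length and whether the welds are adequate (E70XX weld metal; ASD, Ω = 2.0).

f_max ≈ 9.84 kip/in; adequate

E70XX → F_EXX = 70 ksi.
L_w = 2 × 7 = 14 in; section modulus (unit throat) S = 2 × L²/6 = 16.33 in².
Direct shear f_v = P/L_w = 13.9/14 = 0.9929 kip/in.
Moment M = P × e = 13.9 × 11.5 = 159.85 kip·in; bending f_b = M/S = 9.787 kip/in.
f_max = √(f_v² + f_b²) = √(0.9929² + 9.787²) = 9.837 kip/in.
r_n/Ω = (1/2.0) × 0.6 × 70 × (0.707 × 0.75) = 11.14 kip/in → adequate.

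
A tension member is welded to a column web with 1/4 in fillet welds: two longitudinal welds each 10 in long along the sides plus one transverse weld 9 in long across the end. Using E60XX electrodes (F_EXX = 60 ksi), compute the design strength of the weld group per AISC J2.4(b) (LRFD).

t_e = 0.707 × 0.25 = 0.1767 in.
R_nwl = 0.6 × 60 × 0.1767 × 20 = 127.3 kip (longitudinal, 2 welds).
R_nwt = 0.6 × 60 × 0.1767 × 9 = 57.27 kip (transverse, base value).
(i) R_nwl + R_nwt = 184.5 kip; (ii) 0.85 R_nwl + 1.5 R_nwt = 194.1 kip.
R_n = max = 194.1 kip [governs: (ii)]; φR_n = 145.6 kip.

φR_n ≈ 146 kip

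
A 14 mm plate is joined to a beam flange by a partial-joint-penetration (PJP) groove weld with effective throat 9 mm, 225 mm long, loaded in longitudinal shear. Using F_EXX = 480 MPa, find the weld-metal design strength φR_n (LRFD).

Effective throat (given) t_e = 9 mm.
A_we = 9 × 225 = 2025 mm².
F_nw = 0.6 F_EXX = 288 MPa.
φR_n = 0.75 × 288 × 2025 × 10⁻³ = 437.4 kN.

φR_n ≈ 437 kN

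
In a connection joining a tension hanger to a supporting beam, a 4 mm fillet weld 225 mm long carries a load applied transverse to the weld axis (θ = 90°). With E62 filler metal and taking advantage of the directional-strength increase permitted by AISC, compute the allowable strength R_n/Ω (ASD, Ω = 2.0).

E62XX → F_EXX = 620 MPa.
t_e = 0.707 × 4 = 2.828 mm; A_we = 2.828 × 225 = 636.3 mm².
Directional factor: 1.0 + 0.5 sin^1.5(90°) = 1.5.
F_nw = 0.6 × 620 × 1.5 = 558 MPa.
R_n/Ω = (558 × 636.3) / 2.0 × 10⁻³ = 177.5 kN.

R_n/Ω ≈ 178 kN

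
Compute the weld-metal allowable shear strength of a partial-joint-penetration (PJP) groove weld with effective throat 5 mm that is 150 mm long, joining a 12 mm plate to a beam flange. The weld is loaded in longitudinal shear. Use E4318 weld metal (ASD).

R_n/Ω ≈ 96.8 kN

E43XX → F_EXX = 430 MPa.
Effective throat (given) t_e = 5 mm.
A_we = 5 × 150 = 750 mm².
F_nw = 0.6 F_EXX = 258 MPa.
R_n/Ω = (258 × 750) / 2.0 × 10⁻³ = 96.75 kN.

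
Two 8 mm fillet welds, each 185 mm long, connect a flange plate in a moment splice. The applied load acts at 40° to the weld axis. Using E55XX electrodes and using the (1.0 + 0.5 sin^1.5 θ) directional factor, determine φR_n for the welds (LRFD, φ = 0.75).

E55XX → F_EXX = 550 MPa.
t_e = 0.707 × 8 = 5.656 mm; A_we = 5.656 × 370 = 2093 mm².
Directional factor: 1.0 + 0.5 sin^1.5(40°) = 1.258.
F_nw = 0.6 × 550 × 1.258 = 415 MPa.
φR_n = 0.75 × 415 × 2093 × 10⁻³ = 651.4 kN.

φR_n ≈ 651 kN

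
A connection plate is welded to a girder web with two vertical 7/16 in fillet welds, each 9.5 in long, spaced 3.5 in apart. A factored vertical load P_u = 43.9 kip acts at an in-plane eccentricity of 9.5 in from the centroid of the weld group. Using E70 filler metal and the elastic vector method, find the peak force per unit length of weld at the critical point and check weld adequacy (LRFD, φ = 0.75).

E70XX → F_EXX = 70 ksi.
Total weld length L_w = 19 in. Treat welds as unit-width lines.
Polar moment about centroid: J = 2[d³/12 + d(b/2)²] = 2[9.5³/12 + 9.5×1.75²] = 201.1 in³.
Direct shear f_v = P/L_w = 43.9 / 19 = 2.311 kip/in (vertical).
Torsion M = P·e = 43.9 × 9.5 = 417.05 kip·in.
Critical point at (x, y) = (1.75, 4.75) from centroid. f_tx = M·y/J = 9.852 kip/in; f_ty = M·x/J = 3.63 kip/in.
Resultant f_max = √[f_tx² + (f_v + f_ty)²] = √[9.852² + (2.311 + 3.63)²] = 11.5 kip/in.
Capacity per unit length: φr_n = 0.75 × 0.6 × 70 × (0.707 × 0.4375) = 9.743 kip/in.
11.5 > 9.743 → NOT adequate.

f_max ≈ 11.5 kip/in; NOT adequate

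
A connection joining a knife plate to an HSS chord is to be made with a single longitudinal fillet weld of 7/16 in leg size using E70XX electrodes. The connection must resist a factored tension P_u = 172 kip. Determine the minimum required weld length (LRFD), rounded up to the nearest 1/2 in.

L = 18 in

E70XX → F_EXX = 70 ksi.
Throat t_e = 0.707 × 0.4375 = 0.3093 in.
φr_n = 0.75 × 0.6 × 70 × 0.3093 = 9.743 kip/in.
L_req = P_u / φr_n = 172 / 9.743 = 17.65 in total.
Round up → use L = 18 in.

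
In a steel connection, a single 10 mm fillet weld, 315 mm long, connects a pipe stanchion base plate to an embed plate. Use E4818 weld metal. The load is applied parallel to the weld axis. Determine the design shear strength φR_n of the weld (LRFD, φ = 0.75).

E48XX → F_EXX = 480 MPa.
Effective throat t_e = 0.707 × 10 = 7.07 mm.
Total length L = 315 mm; A_we = 7.07 × 315 = 2227 mm².
F_nw = 0.6 F_EXX = 0.6 × 480 = 288 MPa.
φR_n = 0.75 × 288 × 2227 × 10⁻³ = 481 kN.

φR_n ≈ 481 kN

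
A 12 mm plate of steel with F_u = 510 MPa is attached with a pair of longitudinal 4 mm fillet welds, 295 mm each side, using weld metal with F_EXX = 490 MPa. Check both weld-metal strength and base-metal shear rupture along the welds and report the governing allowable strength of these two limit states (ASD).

t_e = 0.707 × 4 = 2.828 mm; L = 590 mm.
Weld metal: R_n/Ω = (1/2.0) × 0.6 × 490 × 2.828 × 590 × 10⁻³ = 245.3 kN.
Base metal (shear rupture): R_n/Ω = (1/2.0) × 0.6 × 510 × 12 × 590 × 10⁻³ = 1083 kN.
Governing: weld metal.

R_n/Ω ≈ 245 kN (weld metal governs)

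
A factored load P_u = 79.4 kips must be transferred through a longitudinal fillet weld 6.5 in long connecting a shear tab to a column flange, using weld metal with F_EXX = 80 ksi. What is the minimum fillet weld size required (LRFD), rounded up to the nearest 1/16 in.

w = 1/2 in

Total weld length L = 6.5 in.
Required throat t_e = P_u / (φ × 0.6 F_EXX × L) = 79.4 / (0.75 × 0.6 × 80 × 6.5) = 0.3393 in.
Required leg w = t_e / 0.707 = 0.4799 in → use 1/2 in.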